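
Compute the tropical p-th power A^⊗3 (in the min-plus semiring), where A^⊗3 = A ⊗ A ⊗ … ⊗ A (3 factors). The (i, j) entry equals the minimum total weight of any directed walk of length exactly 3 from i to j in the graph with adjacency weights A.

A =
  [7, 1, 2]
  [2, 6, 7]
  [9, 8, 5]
A^⊗3 =
  [9, 4, 5]
  [5, 9, 9]
  [12, 11, 12]

Each entry (A^⊗3)_ij equals the minimum over all length-3 walks i = v_0 → v_1 → … → v_3 = j of Σ_t A[v_t][v_{t+1}]. For example, for (i, j) = (0, 2) we minimise over 9 possible intermediate vertex sequences; the minimum is 5, attained along the walk 0 → 1 → 0 → 2.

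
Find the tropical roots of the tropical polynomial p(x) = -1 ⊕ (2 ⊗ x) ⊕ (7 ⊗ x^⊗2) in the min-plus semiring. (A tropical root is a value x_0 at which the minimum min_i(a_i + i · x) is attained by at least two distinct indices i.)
Roots: {-5, -3}

Each tropical root is a break point of the lower envelope of the lines y = a_i + i · x (there are 3 lines, with slopes 0, 1, ..., 2). Only the lines that attain the minimum somewhere contribute to roots; other lines are dominated. Here the surviving (envelope) indices are i = 2, i = 1, i = 0.
Intersections between consecutive envelope lines give the roots: for adjacent envelope indices i < j the intersection is x = (a_i − a_j) / (j − i). Reading off the sorted break points: {-5, -3}.
Verification: at each break x_0, at least two indices attain the minimum of min_i(a_i + i · x_0).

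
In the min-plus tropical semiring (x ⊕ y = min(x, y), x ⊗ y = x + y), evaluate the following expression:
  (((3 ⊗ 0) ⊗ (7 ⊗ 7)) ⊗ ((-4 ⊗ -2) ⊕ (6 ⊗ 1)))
(((3 ⊗ 0) ⊗ (7 ⊗ 7)) ⊗ ((-4 ⊗ -2) ⊕ (6 ⊗ 1))) = 11

Expand innermost to outermost. Recall ⊕ takes the minimum of its arguments and ⊗ takes their sum. Working out the expression (((3 ⊗ 0) ⊗ (7 ⊗ 7)) ⊗ ((-4 ⊗ -2) ⊕ (6 ⊗ 1))) gives 11.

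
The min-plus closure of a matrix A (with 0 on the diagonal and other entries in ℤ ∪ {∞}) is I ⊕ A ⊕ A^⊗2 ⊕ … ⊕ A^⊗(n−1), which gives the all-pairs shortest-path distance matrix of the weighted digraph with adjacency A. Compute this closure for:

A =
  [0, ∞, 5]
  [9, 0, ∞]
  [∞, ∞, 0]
Closure =
  [0, ∞, 5]
  [9, 0, 14]
  [∞, ∞, 0]

This is the Floyd-Warshall all-pairs shortest-path computation. For each intermediate vertex k = 0, 1, …, 2, update dist[i][j] ← min(dist[i][j], dist[i][k] + dist[k][j]). The final matrix gives, for each (i, j), the minimum total weight of any directed path from i to j (possibly empty when i = j).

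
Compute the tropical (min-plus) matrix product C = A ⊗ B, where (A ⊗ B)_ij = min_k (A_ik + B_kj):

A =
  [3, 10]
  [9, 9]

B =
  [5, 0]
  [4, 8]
A ⊗ B =
  [8, 3]
  [13, 9]

Apply the min-plus product entry-by-entry:
  C[0][0] = min over k of (A[0][0] + B[0][0] = 3 + 5 = 8, A[0][1] + B[1][0] = 10 + 4 = 14) = 8 (attained at k = 0)
  C[0][1] = min over k of (A[0][0] + B[0][1] = 3 + 0 = 3, A[0][1] + B[1][1] = 10 + 8 = 18) = 3 (attained at k = 0)
  C[1][0] = min over k of (A[1][0] + B[0][0] = 9 + 5 = 14, A[1][1] + B[1][0] = 9 + 4 = 13) = 13 (attained at k = 1)
  C[1][1] = min over k of (A[1][0] + B[0][1] = 9 + 0 = 9, A[1][1] + B[1][1] = 9 + 8 = 17) = 9 (attained at k = 0)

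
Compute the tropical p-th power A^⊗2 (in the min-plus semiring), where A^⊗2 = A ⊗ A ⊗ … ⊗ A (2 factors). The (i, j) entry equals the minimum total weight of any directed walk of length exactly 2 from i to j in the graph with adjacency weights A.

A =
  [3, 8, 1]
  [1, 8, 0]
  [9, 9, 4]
A^⊗2 =
  [6, 10, 4]
  [4, 9, 2]
  [10, 13, 8]

Each entry (A^⊗2)_ij equals the minimum over all length-2 walks i = v_0 → v_1 → … → v_2 = j of Σ_t A[v_t][v_{t+1}]. For example, for (i, j) = (0, 2) we minimise over 3 possible intermediate vertex sequences; the minimum is 4, attained along the walk 0 → 0 → 2.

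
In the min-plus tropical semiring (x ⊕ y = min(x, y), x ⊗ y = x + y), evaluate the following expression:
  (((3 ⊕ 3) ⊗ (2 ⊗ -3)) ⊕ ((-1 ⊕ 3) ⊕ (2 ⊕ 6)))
(((3 ⊕ 3) ⊗ (2 ⊗ -3)) ⊕ ((-1 ⊕ 3) ⊕ (2 ⊕ 6))) = -1

Expand innermost to outermost. Recall ⊕ takes the minimum of its arguments and ⊗ takes their sum. Working out the expression (((3 ⊕ 3) ⊗ (2 ⊗ -3)) ⊕ ((-1 ⊕ 3) ⊕ (2 ⊕ 6))) gives -1.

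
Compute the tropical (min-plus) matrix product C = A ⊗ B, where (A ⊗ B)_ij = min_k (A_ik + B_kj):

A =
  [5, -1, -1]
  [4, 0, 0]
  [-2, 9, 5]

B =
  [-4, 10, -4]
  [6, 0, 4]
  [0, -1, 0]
A ⊗ B =
  [-1, -2, -1]
  [0, -1, 0]
  [-6, 4, -6]

Apply the min-plus product entry-by-entry:
  C[0][0] = min over k of (A[0][0] + B[0][0] = 5 + -4 = 1, A[0][1] + B[1][0] = -1 + 6 = 5, A[0][2] + B[2][0] = -1 + 0 = -1) = -1 (attained at k = 2)
  C[0][1] = min over k of (A[0][0] + B[0][1] = 5 + 10 = 15, A[0][1] + B[1][1] = -1 + 0 = -1, A[0][2] + B[2][1] = -1 + -1 = -2) = -2 (attained at k = 2)
  C[0][2] = min over k of (A[0][0] + B[0][2] = 5 + -4 = 1, A[0][1] + B[1][2] = -1 + 4 = 3, A[0][2] + B[2][2] = -1 + 0 = -1) = -1 (attained at k = 2)
  C[1][0] = min over k of (A[1][0] + B[0][0] = 4 + -4 = 0, A[1][1] + B[1][0] = 0 + 6 = 6, A[1][2] + B[2][0] = 0 + 0 = 0) = 0 (attained at k = 0)
  C[1][1] = min over k of (A[1][0] + B[0][1] = 4 + 10 = 14, A[1][1] + B[1][1] = 0 + 0 = 0, A[1][2] + B[2][1] = 0 + -1 = -1) = -1 (attained at k = 2)
  C[1][2] = min over k of (A[1][0] + B[0][2] = 4 + -4 = 0, A[1][1] + B[1][2] = 0 + 4 = 4, A[1][2] + B[2][2] = 0 + 0 = 0) = 0 (attained at k = 0)
  C[2][0] = min over k of (A[2][0] + B[0][0] = -2 + -4 = -6, A[2][1] + B[1][0] = 9 + 6 = 15, A[2][2] + B[2][0] = 5 + 0 = 5) = -6 (attained at k = 0)
  C[2][1] = min over k of (A[2][0] + B[0][1] = -2 + 10 = 8, A[2][1] + B[1][1] = 9 + 0 = 9, A[2][2] + B[2][1] = 5 + -1 = 4) = 4 (attained at k = 2)
  C[2][2] = min over k of (A[2][0] + B[0][2] = -2 + -4 = -6, A[2][1] + B[1][2] = 9 + 4 = 13, A[2][2] + B[2][2] = 5 + 0 = 5) = -6 (attained at k = 0)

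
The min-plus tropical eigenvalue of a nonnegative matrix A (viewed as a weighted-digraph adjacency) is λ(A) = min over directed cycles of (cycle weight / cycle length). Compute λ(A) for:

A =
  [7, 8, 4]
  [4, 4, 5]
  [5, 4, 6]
λ(A) = 4

Enumerate directed cycles and compute their means (weight / length). Sample:
  cycle 0 → 0: weight = 7, length = 1, mean = 7/1 ≈ 7.000
  cycle 1 → 1: weight = 4, length = 1, mean = 4/1 ≈ 4.000
  cycle 2 → 2: weight = 6, length = 1, mean = 6/1 ≈ 6.000
  cycle 0 → 1 → 0: weight = 12, length = 2, mean = 12/2 ≈ 6.000
  cycle 0 → 2 → 0: weight = 9, length = 2, mean = 9/2 ≈ 4.500
  cycle 1 → 0 → 1: weight = 12, length = 2, mean = 12/2 ≈ 6.000
Minimum mean = 4.000, attained e.g. along the cycle 1 → 1 with weight 4 and length 1. So λ(A) = 4/1 = 4.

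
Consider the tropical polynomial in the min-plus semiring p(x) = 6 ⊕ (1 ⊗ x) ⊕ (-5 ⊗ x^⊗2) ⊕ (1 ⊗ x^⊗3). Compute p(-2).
p(-2) = -9

A tropical monomial a ⊗ x^⊗i evaluates to a + i · x. Evaluating each term at x = -2:
  Term 0 contributes 6 + 0 · -2 = 6
  Term 1 contributes 1 + 1 · -2 = -1
  Term 2 contributes -5 + 2 · -2 = -9
  Term 3 contributes 1 + 3 · -2 = -5
p(-2) = ⊕ of these = min[6, -1, -9, -5] = -9.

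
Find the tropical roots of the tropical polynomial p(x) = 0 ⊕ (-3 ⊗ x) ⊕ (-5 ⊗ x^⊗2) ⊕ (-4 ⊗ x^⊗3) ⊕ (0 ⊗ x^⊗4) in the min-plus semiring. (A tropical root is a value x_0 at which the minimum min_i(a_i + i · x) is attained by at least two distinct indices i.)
Roots: {-4, -1, 2, 3}

Each tropical root is a break point of the lower envelope of the lines y = a_i + i · x (there are 5 lines, with slopes 0, 1, ..., 4). Only the lines that attain the minimum somewhere contribute to roots; other lines are dominated. Here the surviving (envelope) indices are i = 4, i = 3, i = 2, i = 1, i = 0.
Intersections between consecutive envelope lines give the roots: for adjacent envelope indices i < j the intersection is x = (a_i − a_j) / (j − i). Reading off the sorted break points: {-4, -1, 2, 3}.
Verification: at each break x_0, at least two indices attain the minimum of min_i(a_i + i · x_0).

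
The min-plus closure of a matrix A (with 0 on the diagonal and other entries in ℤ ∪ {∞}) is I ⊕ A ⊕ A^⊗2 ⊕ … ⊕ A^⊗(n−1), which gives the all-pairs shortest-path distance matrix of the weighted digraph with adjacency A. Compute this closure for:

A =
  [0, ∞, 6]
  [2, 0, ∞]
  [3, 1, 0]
Closure =
  [0, 7, 6]
  [2, 0, 8]
  [3, 1, 0]

This is the Floyd-Warshall all-pairs shortest-path computation. For each intermediate vertex k = 0, 1, …, 2, update dist[i][j] ← min(dist[i][j], dist[i][k] + dist[k][j]). The final matrix gives, for each (i, j), the minimum total weight of any directed path from i to j (possibly empty when i = j).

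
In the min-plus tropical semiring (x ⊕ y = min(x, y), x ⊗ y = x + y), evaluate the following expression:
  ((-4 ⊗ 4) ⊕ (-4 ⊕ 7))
((-4 ⊗ 4) ⊕ (-4 ⊕ 7)) = -4

Expand innermost to outermost. Recall ⊕ takes the minimum of its arguments and ⊗ takes their sum. Working out the expression ((-4 ⊗ 4) ⊕ (-4 ⊕ 7)) gives -4.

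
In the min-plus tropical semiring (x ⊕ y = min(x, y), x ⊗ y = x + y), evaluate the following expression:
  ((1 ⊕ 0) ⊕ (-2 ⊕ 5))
((1 ⊕ 0) ⊕ (-2 ⊕ 5)) = -2

Expand innermost to outermost. Recall ⊕ takes the minimum of its arguments and ⊗ takes their sum. Working out the expression ((1 ⊕ 0) ⊕ (-2 ⊕ 5)) gives -2.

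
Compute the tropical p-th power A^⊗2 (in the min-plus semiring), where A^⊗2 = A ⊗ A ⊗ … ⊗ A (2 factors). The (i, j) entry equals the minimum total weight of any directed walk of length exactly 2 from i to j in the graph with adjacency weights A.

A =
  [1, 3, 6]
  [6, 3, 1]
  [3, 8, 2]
A^⊗2 =
  [2, 4, 4]
  [4, 6, 3]
  [4, 6, 4]

Each entry (A^⊗2)_ij equals the minimum over all length-2 walks i = v_0 → v_1 → … → v_2 = j of Σ_t A[v_t][v_{t+1}]. For example, for (i, j) = (0, 2) we minimise over 3 possible intermediate vertex sequences; the minimum is 4, attained along the walk 0 → 1 → 2.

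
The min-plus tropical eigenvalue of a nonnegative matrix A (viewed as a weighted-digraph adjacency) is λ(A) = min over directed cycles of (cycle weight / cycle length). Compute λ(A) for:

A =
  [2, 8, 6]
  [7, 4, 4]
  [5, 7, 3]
λ(A) = 2

Enumerate directed cycles and compute their means (weight / length). Sample:
  cycle 0 → 0: weight = 2, length = 1, mean = 2/1 ≈ 2.000
  cycle 1 → 1: weight = 4, length = 1, mean = 4/1 ≈ 4.000
  cycle 2 → 2: weight = 3, length = 1, mean = 3/1 ≈ 3.000
  cycle 0 → 1 → 0: weight = 15, length = 2, mean = 15/2 ≈ 7.500
  cycle 0 → 2 → 0: weight = 11, length = 2, mean = 11/2 ≈ 5.500
  cycle 1 → 0 → 1: weight = 15, length = 2, mean = 15/2 ≈ 7.500
Minimum mean = 2.000, attained e.g. along the cycle 0 → 0 with weight 2 and length 1. So λ(A) = 2/1 = 2.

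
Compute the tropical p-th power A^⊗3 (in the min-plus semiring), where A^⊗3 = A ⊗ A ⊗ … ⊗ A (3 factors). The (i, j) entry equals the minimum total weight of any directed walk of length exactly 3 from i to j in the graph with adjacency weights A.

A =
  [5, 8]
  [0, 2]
A^⊗3 =
  [10, 12]
  [4, 6]

Each entry (A^⊗3)_ij equals the minimum over all length-3 walks i = v_0 → v_1 → … → v_3 = j of Σ_t A[v_t][v_{t+1}]. For example, for (i, j) = (0, 1) we minimise over 4 possible intermediate vertex sequences; the minimum is 12, attained along the walk 0 → 1 → 1 → 1.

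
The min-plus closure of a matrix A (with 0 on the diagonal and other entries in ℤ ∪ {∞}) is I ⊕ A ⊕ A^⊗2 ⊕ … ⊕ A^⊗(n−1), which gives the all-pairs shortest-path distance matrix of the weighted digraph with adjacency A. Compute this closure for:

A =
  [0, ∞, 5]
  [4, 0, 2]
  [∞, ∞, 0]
Closure =
  [0, ∞, 5]
  [4, 0, 2]
  [∞, ∞, 0]

This is the Floyd-Warshall all-pairs shortest-path computation. For each intermediate vertex k = 0, 1, …, 2, update dist[i][j] ← min(dist[i][j], dist[i][k] + dist[k][j]). The final matrix gives, for each (i, j), the minimum total weight of any directed path from i to j (possibly empty when i = j).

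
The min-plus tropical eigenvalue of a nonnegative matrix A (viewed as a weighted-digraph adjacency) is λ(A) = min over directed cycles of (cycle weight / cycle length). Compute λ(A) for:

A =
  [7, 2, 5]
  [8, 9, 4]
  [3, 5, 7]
λ(A) = 3

Enumerate directed cycles and compute their means (weight / length). Sample:
  cycle 0 → 0: weight = 7, length = 1, mean = 7/1 ≈ 7.000
  cycle 1 → 1: weight = 9, length = 1, mean = 9/1 ≈ 9.000
  cycle 2 → 2: weight = 7, length = 1, mean = 7/1 ≈ 7.000
  cycle 0 → 1 → 0: weight = 10, length = 2, mean = 10/2 ≈ 5.000
  cycle 0 → 2 → 0: weight = 8, length = 2, mean = 8/2 ≈ 4.000
  cycle 1 → 0 → 1: weight = 10, length = 2, mean = 10/2 ≈ 5.000
Minimum mean = 3.000, attained e.g. along the cycle 0 → 1 → 2 → 0 with weight 9 and length 3. So λ(A) = 9/3 = 3.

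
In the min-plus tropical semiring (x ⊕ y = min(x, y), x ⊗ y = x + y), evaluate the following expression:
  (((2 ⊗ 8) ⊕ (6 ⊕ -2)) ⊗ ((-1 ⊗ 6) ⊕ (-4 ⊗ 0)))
(((2 ⊗ 8) ⊕ (6 ⊕ -2)) ⊗ ((-1 ⊗ 6) ⊕ (-4 ⊗ 0))) = -6

Expand innermost to outermost. Recall ⊕ takes the minimum of its arguments and ⊗ takes their sum. Working out the expression (((2 ⊗ 8) ⊕ (6 ⊕ -2)) ⊗ ((-1 ⊗ 6) ⊕ (-4 ⊗ 0))) gives -6.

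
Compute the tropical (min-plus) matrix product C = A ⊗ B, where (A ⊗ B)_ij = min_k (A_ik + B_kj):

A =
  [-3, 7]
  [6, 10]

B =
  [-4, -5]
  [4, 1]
A ⊗ B =
  [-7, -8]
  [2, 1]

Apply the min-plus product entry-by-entry:
  C[0][0] = min over k of (A[0][0] + B[0][0] = -3 + -4 = -7, A[0][1] + B[1][0] = 7 + 4 = 11) = -7 (attained at k = 0)
  C[0][1] = min over k of (A[0][0] + B[0][1] = -3 + -5 = -8, A[0][1] + B[1][1] = 7 + 1 = 8) = -8 (attained at k = 0)
  C[1][0] = min over k of (A[1][0] + B[0][0] = 6 + -4 = 2, A[1][1] + B[1][0] = 10 + 4 = 14) = 2 (attained at k = 0)
  C[1][1] = min over k of (A[1][0] + B[0][1] = 6 + -5 = 1, A[1][1] + B[1][1] = 10 + 1 = 11) = 1 (attained at k = 0)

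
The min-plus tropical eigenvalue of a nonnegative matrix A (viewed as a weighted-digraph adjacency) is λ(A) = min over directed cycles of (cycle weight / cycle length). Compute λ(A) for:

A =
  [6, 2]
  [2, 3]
λ(A) = 2

Enumerate directed cycles and compute their means (weight / length). Sample:
  cycle 0 → 0: weight = 6, length = 1, mean = 6/1 ≈ 6.000
  cycle 1 → 1: weight = 3, length = 1, mean = 3/1 ≈ 3.000
  cycle 0 → 1 → 0: weight = 4, length = 2, mean = 4/2 ≈ 2.000
  cycle 1 → 0 → 1: weight = 4, length = 2, mean = 4/2 ≈ 2.000
Minimum mean = 2.000, attained e.g. along the cycle 0 → 1 → 0 with weight 4 and length 2. So λ(A) = 4/2 = 2.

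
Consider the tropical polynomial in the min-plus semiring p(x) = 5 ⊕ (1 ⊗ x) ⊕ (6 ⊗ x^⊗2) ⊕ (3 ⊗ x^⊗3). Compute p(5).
p(5) = 5

A tropical monomial a ⊗ x^⊗i evaluates to a + i · x. Evaluating each term at x = 5:
  Term 0 contributes 5 + 0 · 5 = 5
  Term 1 contributes 1 + 1 · 5 = 6
  Term 2 contributes 6 + 2 · 5 = 16
  Term 3 contributes 3 + 3 · 5 = 18
p(5) = ⊕ of these = min[5, 6, 16, 18] = 5.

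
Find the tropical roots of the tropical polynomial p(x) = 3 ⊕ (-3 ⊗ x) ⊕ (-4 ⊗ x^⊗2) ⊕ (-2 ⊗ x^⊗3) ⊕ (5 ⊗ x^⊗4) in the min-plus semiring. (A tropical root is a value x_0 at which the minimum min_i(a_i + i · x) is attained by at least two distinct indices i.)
Roots: {-7, -2, 1, 6}

Each tropical root is a break point of the lower envelope of the lines y = a_i + i · x (there are 5 lines, with slopes 0, 1, ..., 4). Only the lines that attain the minimum somewhere contribute to roots; other lines are dominated. Here the surviving (envelope) indices are i = 4, i = 3, i = 2, i = 1, i = 0.
Intersections between consecutive envelope lines give the roots: for adjacent envelope indices i < j the intersection is x = (a_i − a_j) / (j − i). Reading off the sorted break points: {-7, -2, 1, 6}.
Verification: at each break x_0, at least two indices attain the minimum of min_i(a_i + i · x_0).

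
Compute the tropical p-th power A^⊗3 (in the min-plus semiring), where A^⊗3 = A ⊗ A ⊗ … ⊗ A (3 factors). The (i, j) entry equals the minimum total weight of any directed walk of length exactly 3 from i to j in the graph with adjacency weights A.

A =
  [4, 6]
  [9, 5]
A^⊗3 =
  [12, 14]
  [17, 15]

Each entry (A^⊗3)_ij equals the minimum over all length-3 walks i = v_0 → v_1 → … → v_3 = j of Σ_t A[v_t][v_{t+1}]. For example, for (i, j) = (0, 1) we minimise over 4 possible intermediate vertex sequences; the minimum is 14, attained along the walk 0 → 0 → 0 → 1.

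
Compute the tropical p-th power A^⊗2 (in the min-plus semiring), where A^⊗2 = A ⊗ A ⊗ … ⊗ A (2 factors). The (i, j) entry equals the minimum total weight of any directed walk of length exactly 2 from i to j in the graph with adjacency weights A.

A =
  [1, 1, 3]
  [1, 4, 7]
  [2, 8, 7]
A^⊗2 =
  [2, 2, 4]
  [2, 2, 4]
  [3, 3, 5]

Each entry (A^⊗2)_ij equals the minimum over all length-2 walks i = v_0 → v_1 → … → v_2 = j of Σ_t A[v_t][v_{t+1}]. For example, for (i, j) = (0, 2) we minimise over 3 possible intermediate vertex sequences; the minimum is 4, attained along the walk 0 → 0 → 2.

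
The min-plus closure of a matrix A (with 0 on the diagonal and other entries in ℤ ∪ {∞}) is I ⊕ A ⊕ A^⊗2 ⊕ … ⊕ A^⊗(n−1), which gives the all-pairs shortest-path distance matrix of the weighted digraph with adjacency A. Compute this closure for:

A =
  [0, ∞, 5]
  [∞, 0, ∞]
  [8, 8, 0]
Closure =
  [0, 13, 5]
  [∞, 0, ∞]
  [8, 8, 0]

This is the Floyd-Warshall all-pairs shortest-path computation. For each intermediate vertex k = 0, 1, …, 2, update dist[i][j] ← min(dist[i][j], dist[i][k] + dist[k][j]). The final matrix gives, for each (i, j), the minimum total weight of any directed path from i to j (possibly empty when i = j).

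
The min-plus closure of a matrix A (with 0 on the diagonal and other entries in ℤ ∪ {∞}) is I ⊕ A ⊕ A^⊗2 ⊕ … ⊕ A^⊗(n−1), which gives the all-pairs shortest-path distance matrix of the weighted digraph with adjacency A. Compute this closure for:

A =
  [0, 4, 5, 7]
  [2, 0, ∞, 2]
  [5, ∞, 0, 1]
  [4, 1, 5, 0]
Closure =
  [0, 4, 5, 6]
  [2, 0, 7, 2]
  [4, 2, 0, 1]
  [3, 1, 5, 0]

This is the Floyd-Warshall all-pairs shortest-path computation. For each intermediate vertex k = 0, 1, …, 3, update dist[i][j] ← min(dist[i][j], dist[i][k] + dist[k][j]). The final matrix gives, for each (i, j), the minimum total weight of any directed path from i to j (possibly empty when i = j).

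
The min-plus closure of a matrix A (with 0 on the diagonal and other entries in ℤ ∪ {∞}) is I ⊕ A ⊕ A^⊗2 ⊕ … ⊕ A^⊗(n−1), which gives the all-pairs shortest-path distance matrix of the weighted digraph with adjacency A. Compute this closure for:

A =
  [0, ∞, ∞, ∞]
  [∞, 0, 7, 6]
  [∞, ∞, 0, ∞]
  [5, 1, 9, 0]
Closure =
  [0, ∞, ∞, ∞]
  [11, 0, 7, 6]
  [∞, ∞, 0, ∞]
  [5, 1, 8, 0]

This is the Floyd-Warshall all-pairs shortest-path computation. For each intermediate vertex k = 0, 1, …, 3, update dist[i][j] ← min(dist[i][j], dist[i][k] + dist[k][j]). The final matrix gives, for each (i, j), the minimum total weight of any directed path from i to j (possibly empty when i = j).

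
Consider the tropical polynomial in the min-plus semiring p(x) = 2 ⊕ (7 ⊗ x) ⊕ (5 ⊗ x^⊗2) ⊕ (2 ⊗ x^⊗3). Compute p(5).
p(5) = 2

A tropical monomial a ⊗ x^⊗i evaluates to a + i · x. Evaluating each term at x = 5:
  Term 0 contributes 2 + 0 · 5 = 2
  Term 1 contributes 7 + 1 · 5 = 12
  Term 2 contributes 5 + 2 · 5 = 15
  Term 3 contributes 2 + 3 · 5 = 17
p(5) = ⊕ of these = min[2, 12, 15, 17] = 2.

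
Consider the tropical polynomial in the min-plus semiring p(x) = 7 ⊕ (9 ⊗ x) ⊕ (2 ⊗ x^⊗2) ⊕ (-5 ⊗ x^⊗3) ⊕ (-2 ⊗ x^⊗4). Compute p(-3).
p(-3) = -14

A tropical monomial a ⊗ x^⊗i evaluates to a + i · x. Evaluating each term at x = -3:
  Term 0 contributes 7 + 0 · -3 = 7
  Term 1 contributes 9 + 1 · -3 = 6
  Term 2 contributes 2 + 2 · -3 = -4
  Term 3 contributes -5 + 3 · -3 = -14
  Term 4 contributes -2 + 4 · -3 = -14
p(-3) = ⊕ of these = min[7, 6, -4, -14, -14] = -14.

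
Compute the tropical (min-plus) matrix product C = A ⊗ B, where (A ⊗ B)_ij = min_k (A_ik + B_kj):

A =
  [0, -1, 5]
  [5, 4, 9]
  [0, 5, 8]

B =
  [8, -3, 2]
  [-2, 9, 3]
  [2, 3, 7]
A ⊗ B =
  [-3, -3, 2]
  [2, 2, 7]
  [3, -3, 2]

Apply the min-plus product entry-by-entry:
  C[0][0] = min over k of (A[0][0] + B[0][0] = 0 + 8 = 8, A[0][1] + B[1][0] = -1 + -2 = -3, A[0][2] + B[2][0] = 5 + 2 = 7) = -3 (attained at k = 1)
  C[0][1] = min over k of (A[0][0] + B[0][1] = 0 + -3 = -3, A[0][1] + B[1][1] = -1 + 9 = 8, A[0][2] + B[2][1] = 5 + 3 = 8) = -3 (attained at k = 0)
  C[0][2] = min over k of (A[0][0] + B[0][2] = 0 + 2 = 2, A[0][1] + B[1][2] = -1 + 3 = 2, A[0][2] + B[2][2] = 5 + 7 = 12) = 2 (attained at k = 0)
  C[1][0] = min over k of (A[1][0] + B[0][0] = 5 + 8 = 13, A[1][1] + B[1][0] = 4 + -2 = 2, A[1][2] + B[2][0] = 9 + 2 = 11) = 2 (attained at k = 1)
  C[1][1] = min over k of (A[1][0] + B[0][1] = 5 + -3 = 2, A[1][1] + B[1][1] = 4 + 9 = 13, A[1][2] + B[2][1] = 9 + 3 = 12) = 2 (attained at k = 0)
  C[1][2] = min over k of (A[1][0] + B[0][2] = 5 + 2 = 7, A[1][1] + B[1][2] = 4 + 3 = 7, A[1][2] + B[2][2] = 9 + 7 = 16) = 7 (attained at k = 0)
  C[2][0] = min over k of (A[2][0] + B[0][0] = 0 + 8 = 8, A[2][1] + B[1][0] = 5 + -2 = 3, A[2][2] + B[2][0] = 8 + 2 = 10) = 3 (attained at k = 1)
  C[2][1] = min over k of (A[2][0] + B[0][1] = 0 + -3 = -3, A[2][1] + B[1][1] = 5 + 9 = 14, A[2][2] + B[2][1] = 8 + 3 = 11) = -3 (attained at k = 0)
  C[2][2] = min over k of (A[2][0] + B[0][2] = 0 + 2 = 2, A[2][1] + B[1][2] = 5 + 3 = 8, A[2][2] + B[2][2] = 8 + 7 = 15) = 2 (attained at k = 0)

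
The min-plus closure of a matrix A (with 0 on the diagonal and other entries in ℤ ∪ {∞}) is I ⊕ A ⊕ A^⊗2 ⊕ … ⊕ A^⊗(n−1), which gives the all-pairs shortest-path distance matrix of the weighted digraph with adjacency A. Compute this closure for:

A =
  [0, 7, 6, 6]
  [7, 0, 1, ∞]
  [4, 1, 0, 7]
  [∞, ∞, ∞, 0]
Closure =
  [0, 7, 6, 6]
  [5, 0, 1, 8]
  [4, 1, 0, 7]
  [∞, ∞, ∞, 0]

This is the Floyd-Warshall all-pairs shortest-path computation. For each intermediate vertex k = 0, 1, …, 3, update dist[i][j] ← min(dist[i][j], dist[i][k] + dist[k][j]). The final matrix gives, for each (i, j), the minimum total weight of any directed path from i to j (possibly empty when i = j).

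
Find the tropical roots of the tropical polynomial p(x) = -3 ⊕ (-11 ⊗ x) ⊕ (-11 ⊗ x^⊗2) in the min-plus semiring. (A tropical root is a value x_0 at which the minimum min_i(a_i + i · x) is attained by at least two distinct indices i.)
Roots: {0, 8}

Each tropical root is a break point of the lower envelope of the lines y = a_i + i · x (there are 3 lines, with slopes 0, 1, ..., 2). Only the lines that attain the minimum somewhere contribute to roots; other lines are dominated. Here the surviving (envelope) indices are i = 2, i = 1, i = 0.
Intersections between consecutive envelope lines give the roots: for adjacent envelope indices i < j the intersection is x = (a_i − a_j) / (j − i). Reading off the sorted break points: {0, 8}.
Verification: at each break x_0, at least two indices attain the minimum of min_i(a_i + i · x_0).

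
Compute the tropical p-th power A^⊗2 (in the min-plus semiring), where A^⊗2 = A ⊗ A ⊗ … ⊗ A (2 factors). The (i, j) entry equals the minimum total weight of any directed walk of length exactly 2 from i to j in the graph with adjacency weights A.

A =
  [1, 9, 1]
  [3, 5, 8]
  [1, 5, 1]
A^⊗2 =
  [2, 6, 2]
  [4, 10, 4]
  [2, 6, 2]

Each entry (A^⊗2)_ij equals the minimum over all length-2 walks i = v_0 → v_1 → … → v_2 = j of Σ_t A[v_t][v_{t+1}]. For example, for (i, j) = (0, 2) we minimise over 3 possible intermediate vertex sequences; the minimum is 2, attained along the walk 0 → 0 → 2.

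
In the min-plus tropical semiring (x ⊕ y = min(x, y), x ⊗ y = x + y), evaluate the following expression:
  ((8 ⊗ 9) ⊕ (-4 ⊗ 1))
((8 ⊗ 9) ⊕ (-4 ⊗ 1)) = -3

Expand innermost to outermost. Recall ⊕ takes the minimum of its arguments and ⊗ takes their sum. Working out the expression ((8 ⊗ 9) ⊕ (-4 ⊗ 1)) gives -3.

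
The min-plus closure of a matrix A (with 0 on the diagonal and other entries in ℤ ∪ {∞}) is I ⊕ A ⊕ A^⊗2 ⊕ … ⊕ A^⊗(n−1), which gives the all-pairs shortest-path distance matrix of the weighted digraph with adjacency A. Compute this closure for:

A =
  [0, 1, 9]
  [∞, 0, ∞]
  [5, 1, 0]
Closure =
  [0, 1, 9]
  [∞, 0, ∞]
  [5, 1, 0]

This is the Floyd-Warshall all-pairs shortest-path computation. For each intermediate vertex k = 0, 1, …, 2, update dist[i][j] ← min(dist[i][j], dist[i][k] + dist[k][j]). The final matrix gives, for each (i, j), the minimum total weight of any directed path from i to j (possibly empty when i = j).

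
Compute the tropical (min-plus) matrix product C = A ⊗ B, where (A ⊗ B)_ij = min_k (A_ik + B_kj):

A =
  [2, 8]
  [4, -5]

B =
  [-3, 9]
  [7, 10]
A ⊗ B =
  [-1, 11]
  [1, 5]

Apply the min-plus product entry-by-entry:
  C[0][0] = min over k of (A[0][0] + B[0][0] = 2 + -3 = -1, A[0][1] + B[1][0] = 8 + 7 = 15) = -1 (attained at k = 0)
  C[0][1] = min over k of (A[0][0] + B[0][1] = 2 + 9 = 11, A[0][1] + B[1][1] = 8 + 10 = 18) = 11 (attained at k = 0)
  C[1][0] = min over k of (A[1][0] + B[0][0] = 4 + -3 = 1, A[1][1] + B[1][0] = -5 + 7 = 2) = 1 (attained at k = 0)
  C[1][1] = min over k of (A[1][0] + B[0][1] = 4 + 9 = 13, A[1][1] + B[1][1] = -5 + 10 = 5) = 5 (attained at k = 1)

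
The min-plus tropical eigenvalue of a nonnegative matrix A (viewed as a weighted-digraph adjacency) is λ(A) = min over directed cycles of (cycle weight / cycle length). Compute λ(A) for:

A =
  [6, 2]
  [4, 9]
λ(A) = 3

Enumerate directed cycles and compute their means (weight / length). Sample:
  cycle 0 → 0: weight = 6, length = 1, mean = 6/1 ≈ 6.000
  cycle 1 → 1: weight = 9, length = 1, mean = 9/1 ≈ 9.000
  cycle 0 → 1 → 0: weight = 6, length = 2, mean = 6/2 ≈ 3.000
  cycle 1 → 0 → 1: weight = 6, length = 2, mean = 6/2 ≈ 3.000
Minimum mean = 3.000, attained e.g. along the cycle 0 → 1 → 0 with weight 6 and length 2. So λ(A) = 6/2 = 3.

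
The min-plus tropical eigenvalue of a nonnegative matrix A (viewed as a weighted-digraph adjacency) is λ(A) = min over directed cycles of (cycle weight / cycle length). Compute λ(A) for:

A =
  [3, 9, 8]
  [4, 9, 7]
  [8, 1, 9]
λ(A) = 3

Enumerate directed cycles and compute their means (weight / length). Sample:
  cycle 0 → 0: weight = 3, length = 1, mean = 3/1 ≈ 3.000
  cycle 1 → 1: weight = 9, length = 1, mean = 9/1 ≈ 9.000
  cycle 2 → 2: weight = 9, length = 1, mean = 9/1 ≈ 9.000
  cycle 0 → 1 → 0: weight = 13, length = 2, mean = 13/2 ≈ 6.500
  cycle 0 → 2 → 0: weight = 16, length = 2, mean = 16/2 ≈ 8.000
  cycle 1 → 0 → 1: weight = 13, length = 2, mean = 13/2 ≈ 6.500
Minimum mean = 3.000, attained e.g. along the cycle 0 → 0 with weight 3 and length 1. So λ(A) = 3/1 = 3.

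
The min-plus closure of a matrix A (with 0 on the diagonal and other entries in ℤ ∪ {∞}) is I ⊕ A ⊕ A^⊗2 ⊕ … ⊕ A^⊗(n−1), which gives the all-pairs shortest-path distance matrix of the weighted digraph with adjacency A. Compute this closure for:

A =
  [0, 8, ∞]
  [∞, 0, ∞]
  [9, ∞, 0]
Closure =
  [0, 8, ∞]
  [∞, 0, ∞]
  [9, 17, 0]

This is the Floyd-Warshall all-pairs shortest-path computation. For each intermediate vertex k = 0, 1, …, 2, update dist[i][j] ← min(dist[i][j], dist[i][k] + dist[k][j]). The final matrix gives, for each (i, j), the minimum total weight of any directed path from i to j (possibly empty when i = j).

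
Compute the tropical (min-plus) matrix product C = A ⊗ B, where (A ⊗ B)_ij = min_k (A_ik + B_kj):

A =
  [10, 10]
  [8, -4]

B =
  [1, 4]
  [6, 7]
A ⊗ B =
  [11, 14]
  [2, 3]

Apply the min-plus product entry-by-entry:
  C[0][0] = min over k of (A[0][0] + B[0][0] = 10 + 1 = 11, A[0][1] + B[1][0] = 10 + 6 = 16) = 11 (attained at k = 0)
  C[0][1] = min over k of (A[0][0] + B[0][1] = 10 + 4 = 14, A[0][1] + B[1][1] = 10 + 7 = 17) = 14 (attained at k = 0)
  C[1][0] = min over k of (A[1][0] + B[0][0] = 8 + 1 = 9, A[1][1] + B[1][0] = -4 + 6 = 2) = 2 (attained at k = 1)
  C[1][1] = min over k of (A[1][0] + B[0][1] = 8 + 4 = 12, A[1][1] + B[1][1] = -4 + 7 = 3) = 3 (attained at k = 1)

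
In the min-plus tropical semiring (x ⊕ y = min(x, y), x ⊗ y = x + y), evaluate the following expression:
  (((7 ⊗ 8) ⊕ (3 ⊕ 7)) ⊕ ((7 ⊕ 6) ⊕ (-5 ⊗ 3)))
(((7 ⊗ 8) ⊕ (3 ⊕ 7)) ⊕ ((7 ⊕ 6) ⊕ (-5 ⊗ 3))) = -2

Expand innermost to outermost. Recall ⊕ takes the minimum of its arguments and ⊗ takes their sum. Working out the expression (((7 ⊗ 8) ⊕ (3 ⊕ 7)) ⊕ ((7 ⊕ 6) ⊕ (-5 ⊗ 3))) gives -2.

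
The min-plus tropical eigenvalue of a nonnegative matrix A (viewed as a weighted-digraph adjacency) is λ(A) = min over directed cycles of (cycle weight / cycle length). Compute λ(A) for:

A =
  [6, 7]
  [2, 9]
λ(A) = 9/2

Enumerate directed cycles and compute their means (weight / length). Sample:
  cycle 0 → 0: weight = 6, length = 1, mean = 6/1 ≈ 6.000
  cycle 1 → 1: weight = 9, length = 1, mean = 9/1 ≈ 9.000
  cycle 0 → 1 → 0: weight = 9, length = 2, mean = 9/2 ≈ 4.500
  cycle 1 → 0 → 1: weight = 9, length = 2, mean = 9/2 ≈ 4.500
Minimum mean = 4.500, attained e.g. along the cycle 0 → 1 → 0 with weight 9 and length 2. So λ(A) = 9/2 = 9/2.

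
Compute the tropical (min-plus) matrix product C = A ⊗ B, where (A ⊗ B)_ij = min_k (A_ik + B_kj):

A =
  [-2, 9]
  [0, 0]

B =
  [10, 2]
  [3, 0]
A ⊗ B =
  [8, 0]
  [3, 0]

Apply the min-plus product entry-by-entry:
  C[0][0] = min over k of (A[0][0] + B[0][0] = -2 + 10 = 8, A[0][1] + B[1][0] = 9 + 3 = 12) = 8 (attained at k = 0)
  C[0][1] = min over k of (A[0][0] + B[0][1] = -2 + 2 = 0, A[0][1] + B[1][1] = 9 + 0 = 9) = 0 (attained at k = 0)
  C[1][0] = min over k of (A[1][0] + B[0][0] = 0 + 10 = 10, A[1][1] + B[1][0] = 0 + 3 = 3) = 3 (attained at k = 1)
  C[1][1] = min over k of (A[1][0] + B[0][1] = 0 + 2 = 2, A[1][1] + B[1][1] = 0 + 0 = 0) = 0 (attained at k = 1)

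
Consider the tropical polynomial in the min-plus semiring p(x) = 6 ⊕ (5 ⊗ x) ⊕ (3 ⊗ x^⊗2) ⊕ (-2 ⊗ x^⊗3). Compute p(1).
p(1) = 1

A tropical monomial a ⊗ x^⊗i evaluates to a + i · x. Evaluating each term at x = 1:
  Term 0 contributes 6 + 0 · 1 = 6
  Term 1 contributes 5 + 1 · 1 = 6
  Term 2 contributes 3 + 2 · 1 = 5
  Term 3 contributes -2 + 3 · 1 = 1
p(1) = ⊕ of these = min[6, 6, 5, 1] = 1.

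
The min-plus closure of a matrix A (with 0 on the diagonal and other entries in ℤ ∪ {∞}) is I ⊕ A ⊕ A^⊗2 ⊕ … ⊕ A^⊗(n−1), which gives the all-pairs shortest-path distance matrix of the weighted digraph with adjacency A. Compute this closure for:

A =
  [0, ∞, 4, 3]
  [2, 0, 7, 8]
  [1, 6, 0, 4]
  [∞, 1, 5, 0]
Closure =
  [0, 4, 4, 3]
  [2, 0, 6, 5]
  [1, 5, 0, 4]
  [3, 1, 5, 0]

This is the Floyd-Warshall all-pairs shortest-path computation. For each intermediate vertex k = 0, 1, …, 3, update dist[i][j] ← min(dist[i][j], dist[i][k] + dist[k][j]). The final matrix gives, for each (i, j), the minimum total weight of any directed path from i to j (possibly empty when i = j).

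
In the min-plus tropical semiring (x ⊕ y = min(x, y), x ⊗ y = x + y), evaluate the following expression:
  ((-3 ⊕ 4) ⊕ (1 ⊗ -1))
((-3 ⊕ 4) ⊕ (1 ⊗ -1)) = -3

Expand innermost to outermost. Recall ⊕ takes the minimum of its arguments and ⊗ takes their sum. Working out the expression ((-3 ⊕ 4) ⊕ (1 ⊗ -1)) gives -3.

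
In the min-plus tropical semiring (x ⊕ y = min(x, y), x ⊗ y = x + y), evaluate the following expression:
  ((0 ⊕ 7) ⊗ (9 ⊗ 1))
((0 ⊕ 7) ⊗ (9 ⊗ 1)) = 10

Expand innermost to outermost. Recall ⊕ takes the minimum of its arguments and ⊗ takes their sum. Working out the expression ((0 ⊕ 7) ⊗ (9 ⊗ 1)) gives 10.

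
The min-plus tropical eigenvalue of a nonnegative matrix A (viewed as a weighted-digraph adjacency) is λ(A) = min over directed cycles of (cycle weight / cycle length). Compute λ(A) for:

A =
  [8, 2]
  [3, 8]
λ(A) = 5/2

Enumerate directed cycles and compute their means (weight / length). Sample:
  cycle 0 → 0: weight = 8, length = 1, mean = 8/1 ≈ 8.000
  cycle 1 → 1: weight = 8, length = 1, mean = 8/1 ≈ 8.000
  cycle 0 → 1 → 0: weight = 5, length = 2, mean = 5/2 ≈ 2.500
  cycle 1 → 0 → 1: weight = 5, length = 2, mean = 5/2 ≈ 2.500
Minimum mean = 2.500, attained e.g. along the cycle 0 → 1 → 0 with weight 5 and length 2. So λ(A) = 5/2 = 5/2.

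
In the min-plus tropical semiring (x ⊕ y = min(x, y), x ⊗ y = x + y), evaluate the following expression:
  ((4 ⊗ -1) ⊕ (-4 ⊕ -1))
((4 ⊗ -1) ⊕ (-4 ⊕ -1)) = -4

Expand innermost to outermost. Recall ⊕ takes the minimum of its arguments and ⊗ takes their sum. Working out the expression ((4 ⊗ -1) ⊕ (-4 ⊕ -1)) gives -4.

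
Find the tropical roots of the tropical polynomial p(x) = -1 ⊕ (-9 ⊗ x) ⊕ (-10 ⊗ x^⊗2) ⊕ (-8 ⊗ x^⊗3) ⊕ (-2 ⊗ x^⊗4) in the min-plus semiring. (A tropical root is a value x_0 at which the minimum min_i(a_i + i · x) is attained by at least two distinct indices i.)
Roots: {-6, -2, 1, 8}

Each tropical root is a break point of the lower envelope of the lines y = a_i + i · x (there are 5 lines, with slopes 0, 1, ..., 4). Only the lines that attain the minimum somewhere contribute to roots; other lines are dominated. Here the surviving (envelope) indices are i = 4, i = 3, i = 2, i = 1, i = 0.
Intersections between consecutive envelope lines give the roots: for adjacent envelope indices i < j the intersection is x = (a_i − a_j) / (j − i). Reading off the sorted break points: {-6, -2, 1, 8}.
Verification: at each break x_0, at least two indices attain the minimum of min_i(a_i + i · x_0).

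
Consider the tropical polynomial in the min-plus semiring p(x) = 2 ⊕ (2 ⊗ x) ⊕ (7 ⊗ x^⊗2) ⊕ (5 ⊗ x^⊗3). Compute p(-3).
p(-3) = -4

A tropical monomial a ⊗ x^⊗i evaluates to a + i · x. Evaluating each term at x = -3:
  Term 0 contributes 2 + 0 · -3 = 2
  Term 1 contributes 2 + 1 · -3 = -1
  Term 2 contributes 7 + 2 · -3 = 1
  Term 3 contributes 5 + 3 · -3 = -4
p(-3) = ⊕ of these = min[2, -1, 1, -4] = -4.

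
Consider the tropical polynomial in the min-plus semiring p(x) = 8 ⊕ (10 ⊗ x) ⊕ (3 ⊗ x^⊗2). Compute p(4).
p(4) = 8

A tropical monomial a ⊗ x^⊗i evaluates to a + i · x. Evaluating each term at x = 4:
  Term 0 contributes 8 + 0 · 4 = 8
  Term 1 contributes 10 + 1 · 4 = 14
  Term 2 contributes 3 + 2 · 4 = 11
p(4) = ⊕ of these = min[8, 14, 11] = 8.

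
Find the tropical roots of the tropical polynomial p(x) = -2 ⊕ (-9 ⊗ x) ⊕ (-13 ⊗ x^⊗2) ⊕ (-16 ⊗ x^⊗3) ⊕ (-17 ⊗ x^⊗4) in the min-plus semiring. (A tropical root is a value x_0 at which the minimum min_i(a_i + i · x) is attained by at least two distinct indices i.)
Roots: {1, 3, 4, 7}

Each tropical root is a break point of the lower envelope of the lines y = a_i + i · x (there are 5 lines, with slopes 0, 1, ..., 4). Only the lines that attain the minimum somewhere contribute to roots; other lines are dominated. Here the surviving (envelope) indices are i = 4, i = 3, i = 2, i = 1, i = 0.
Intersections between consecutive envelope lines give the roots: for adjacent envelope indices i < j the intersection is x = (a_i − a_j) / (j − i). Reading off the sorted break points: {1, 3, 4, 7}.
Verification: at each break x_0, at least two indices attain the minimum of min_i(a_i + i · x_0).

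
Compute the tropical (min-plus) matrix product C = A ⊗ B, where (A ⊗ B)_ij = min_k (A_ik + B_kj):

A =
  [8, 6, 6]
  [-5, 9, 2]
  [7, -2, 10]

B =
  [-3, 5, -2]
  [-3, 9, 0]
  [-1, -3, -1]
A ⊗ B =
  [3, 3, 5]
  [-8, -1, -7]
  [-5, 7, -2]

Apply the min-plus product entry-by-entry:
  C[0][0] = min over k of (A[0][0] + B[0][0] = 8 + -3 = 5, A[0][1] + B[1][0] = 6 + -3 = 3, A[0][2] + B[2][0] = 6 + -1 = 5) = 3 (attained at k = 1)
  C[0][1] = min over k of (A[0][0] + B[0][1] = 8 + 5 = 13, A[0][1] + B[1][1] = 6 + 9 = 15, A[0][2] + B[2][1] = 6 + -3 = 3) = 3 (attained at k = 2)
  C[0][2] = min over k of (A[0][0] + B[0][2] = 8 + -2 = 6, A[0][1] + B[1][2] = 6 + 0 = 6, A[0][2] + B[2][2] = 6 + -1 = 5) = 5 (attained at k = 2)
  C[1][0] = min over k of (A[1][0] + B[0][0] = -5 + -3 = -8, A[1][1] + B[1][0] = 9 + -3 = 6, A[1][2] + B[2][0] = 2 + -1 = 1) = -8 (attained at k = 0)
  C[1][1] = min over k of (A[1][0] + B[0][1] = -5 + 5 = 0, A[1][1] + B[1][1] = 9 + 9 = 18, A[1][2] + B[2][1] = 2 + -3 = -1) = -1 (attained at k = 2)
  C[1][2] = min over k of (A[1][0] + B[0][2] = -5 + -2 = -7, A[1][1] + B[1][2] = 9 + 0 = 9, A[1][2] + B[2][2] = 2 + -1 = 1) = -7 (attained at k = 0)
  C[2][0] = min over k of (A[2][0] + B[0][0] = 7 + -3 = 4, A[2][1] + B[1][0] = -2 + -3 = -5, A[2][2] + B[2][0] = 10 + -1 = 9) = -5 (attained at k = 1)
  C[2][1] = min over k of (A[2][0] + B[0][1] = 7 + 5 = 12, A[2][1] + B[1][1] = -2 + 9 = 7, A[2][2] + B[2][1] = 10 + -3 = 7) = 7 (attained at k = 1)
  C[2][2] = min over k of (A[2][0] + B[0][2] = 7 + -2 = 5, A[2][1] + B[1][2] = -2 + 0 = -2, A[2][2] + B[2][2] = 10 + -1 = 9) = -2 (attained at k = 1)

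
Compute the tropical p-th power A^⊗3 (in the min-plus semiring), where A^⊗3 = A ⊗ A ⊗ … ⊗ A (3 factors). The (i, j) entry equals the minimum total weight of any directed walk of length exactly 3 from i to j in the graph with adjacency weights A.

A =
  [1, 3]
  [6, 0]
A^⊗3 =
  [3, 3]
  [6, 0]

Each entry (A^⊗3)_ij equals the minimum over all length-3 walks i = v_0 → v_1 → … → v_3 = j of Σ_t A[v_t][v_{t+1}]. For example, for (i, j) = (0, 1) we minimise over 4 possible intermediate vertex sequences; the minimum is 3, attained along the walk 0 → 1 → 1 → 1.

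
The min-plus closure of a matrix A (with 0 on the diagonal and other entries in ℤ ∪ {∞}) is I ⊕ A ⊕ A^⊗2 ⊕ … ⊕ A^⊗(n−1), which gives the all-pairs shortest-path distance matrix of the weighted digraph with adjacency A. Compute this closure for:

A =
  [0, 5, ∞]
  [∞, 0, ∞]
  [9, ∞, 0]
Closure =
  [0, 5, ∞]
  [∞, 0, ∞]
  [9, 14, 0]

This is the Floyd-Warshall all-pairs shortest-path computation. For each intermediate vertex k = 0, 1, …, 2, update dist[i][j] ← min(dist[i][j], dist[i][k] + dist[k][j]). The final matrix gives, for each (i, j), the minimum total weight of any directed path from i to j (possibly empty when i = j).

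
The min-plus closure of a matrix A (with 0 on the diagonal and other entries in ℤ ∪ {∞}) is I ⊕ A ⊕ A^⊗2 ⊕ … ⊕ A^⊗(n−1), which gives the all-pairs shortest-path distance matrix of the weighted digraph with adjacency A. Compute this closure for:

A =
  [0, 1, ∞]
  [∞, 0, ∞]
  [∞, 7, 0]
Closure =
  [0, 1, ∞]
  [∞, 0, ∞]
  [∞, 7, 0]

This is the Floyd-Warshall all-pairs shortest-path computation. For each intermediate vertex k = 0, 1, …, 2, update dist[i][j] ← min(dist[i][j], dist[i][k] + dist[k][j]). The final matrix gives, for each (i, j), the minimum total weight of any directed path from i to j (possibly empty when i = j).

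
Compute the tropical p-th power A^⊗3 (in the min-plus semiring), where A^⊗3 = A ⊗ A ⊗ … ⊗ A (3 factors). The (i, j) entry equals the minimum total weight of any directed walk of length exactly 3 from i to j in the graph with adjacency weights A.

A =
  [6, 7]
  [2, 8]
A^⊗3 =
  [15, 16]
  [11, 15]

Each entry (A^⊗3)_ij equals the minimum over all length-3 walks i = v_0 → v_1 → … → v_3 = j of Σ_t A[v_t][v_{t+1}]. For example, for (i, j) = (0, 1) we minimise over 4 possible intermediate vertex sequences; the minimum is 16, attained along the walk 0 → 1 → 0 → 1.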